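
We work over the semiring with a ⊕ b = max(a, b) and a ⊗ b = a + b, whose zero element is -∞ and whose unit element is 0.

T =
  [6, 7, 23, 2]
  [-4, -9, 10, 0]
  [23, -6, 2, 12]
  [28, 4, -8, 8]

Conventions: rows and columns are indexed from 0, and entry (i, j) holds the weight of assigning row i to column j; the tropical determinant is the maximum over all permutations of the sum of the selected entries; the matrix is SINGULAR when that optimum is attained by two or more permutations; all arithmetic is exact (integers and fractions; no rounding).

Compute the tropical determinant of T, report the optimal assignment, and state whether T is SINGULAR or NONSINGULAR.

σ = (0, 1, 2, 3): 6 + (-9) + 2 + 8 = 7
σ = (0, 1, 3, 2): 6 + (-9) + 12 + (-8) = 1
σ = (0, 2, 1, 3): 6 + 10 + (-6) + 8 = 18
σ = (0, 2, 3, 1): 6 + 10 + 12 + 4 = 32
σ = (0, 3, 1, 2): 6 + 0 + (-6) + (-8) = -8
σ = (0, 3, 2, 1): 6 + 0 + 2 + 4 = 12
σ = (1, 0, 2, 3): 7 + (-4) + 2 + 8 = 13
σ = (1, 0, 3, 2): 7 + (-4) + 12 + (-8) = 7
σ = (1, 2, 0, 3): 7 + 10 + 23 + 8 = 48
σ = (1, 2, 3, 0): 7 + 10 + 12 + 28 = 57
σ = (1, 3, 0, 2): 7 + 0 + 23 + (-8) = 22
σ = (1, 3, 2, 0): 7 + 0 + 2 + 28 = 37
σ = (2, 0, 1, 3): 23 + (-4) + (-6) + 8 = 21
σ = (2, 0, 3, 1): 23 + (-4) + 12 + 4 = 35
σ = (2, 1, 0, 3): 23 + (-9) + 23 + 8 = 45
σ = (2, 1, 3, 0): 23 + (-9) + 12 + 28 = 54
σ = (2, 3, 0, 1): 23 + 0 + 23 + 4 = 50
σ = (2, 3, 1, 0): 23 + 0 + (-6) + 28 = 45
σ = (3, 0, 1, 2): 2 + (-4) + (-6) + (-8) = -16
σ = (3, 0, 2, 1): 2 + (-4) + 2 + 4 = 4
σ = (3, 1, 0, 2): 2 + (-9) + 23 + (-8) = 8
σ = (3, 1, 2, 0): 2 + (-9) + 2 + 28 = 23
σ = (3, 2, 0, 1): 2 + 10 + 23 + 4 = 39
σ = (3, 2, 1, 0): 2 + 10 + (-6) + 28 = 34
Optimal value attained by: σ = (1, 2, 3, 0).
Answer: det⊕(T) = 57; verdict: NONSINGULAR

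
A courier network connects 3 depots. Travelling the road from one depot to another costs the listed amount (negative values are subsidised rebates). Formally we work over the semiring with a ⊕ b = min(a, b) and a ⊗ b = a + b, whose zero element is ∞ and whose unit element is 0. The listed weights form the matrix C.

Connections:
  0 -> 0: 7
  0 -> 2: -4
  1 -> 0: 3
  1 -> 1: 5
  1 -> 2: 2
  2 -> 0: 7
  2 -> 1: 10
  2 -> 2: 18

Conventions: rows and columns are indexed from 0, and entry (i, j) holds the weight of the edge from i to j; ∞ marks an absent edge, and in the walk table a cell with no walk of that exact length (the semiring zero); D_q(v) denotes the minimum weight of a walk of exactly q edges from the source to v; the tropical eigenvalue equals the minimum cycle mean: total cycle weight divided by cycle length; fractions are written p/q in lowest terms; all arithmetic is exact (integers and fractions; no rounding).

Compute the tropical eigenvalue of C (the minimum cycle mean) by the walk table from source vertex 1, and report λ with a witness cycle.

q=0: [∞, 0, ∞]
q=1: [3, 5, 2]
q=2: [8, 10, -1]
q=3: [6, 9, 4]
Optimal cycle mean attained by: cycle 0->2->0, total (-4) + 7, length 2.
Answer: λ = 3/2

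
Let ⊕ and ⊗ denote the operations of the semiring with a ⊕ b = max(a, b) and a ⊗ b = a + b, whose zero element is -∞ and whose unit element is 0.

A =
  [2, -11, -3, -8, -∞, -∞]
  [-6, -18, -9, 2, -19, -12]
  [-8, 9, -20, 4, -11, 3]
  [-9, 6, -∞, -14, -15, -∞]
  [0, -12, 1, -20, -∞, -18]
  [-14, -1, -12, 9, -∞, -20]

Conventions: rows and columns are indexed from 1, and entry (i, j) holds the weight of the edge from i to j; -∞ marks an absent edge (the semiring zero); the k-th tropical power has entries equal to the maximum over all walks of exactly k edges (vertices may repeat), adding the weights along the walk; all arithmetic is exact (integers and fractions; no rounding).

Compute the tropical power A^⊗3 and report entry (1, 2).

A^⊗2:
  [4, 6, -1, 1, -14, 0]
  [-4, 8, -9, -3, -13, -6]
  [3, 10, 0, 12, -10, -3]
  [0, -8, -3, 8, -13, -6]
  [2, 10, -3, 5, -10, 4]
  [0, 15, -10, 1, -6, -9]
A^⊗3:
  [6, 8, 1, 9, -12, 2]
  [2, 3, -1, 10, -11, -4]
  [5, 18, 1, 12, -3, 3]
  [2, 14, -3, 3, -7, 0]
  [4, 11, 1, 13, -9, 0]
  [9, 7, 6, 17, -4, 3]
Key observation: the optimum is the walk 1->1->3->2, with weight 2 + (-3) + 9 = 8.
Optimal value attained by: walk 1->1->3->2.
Answer: (A^⊗3)[1][2] = 8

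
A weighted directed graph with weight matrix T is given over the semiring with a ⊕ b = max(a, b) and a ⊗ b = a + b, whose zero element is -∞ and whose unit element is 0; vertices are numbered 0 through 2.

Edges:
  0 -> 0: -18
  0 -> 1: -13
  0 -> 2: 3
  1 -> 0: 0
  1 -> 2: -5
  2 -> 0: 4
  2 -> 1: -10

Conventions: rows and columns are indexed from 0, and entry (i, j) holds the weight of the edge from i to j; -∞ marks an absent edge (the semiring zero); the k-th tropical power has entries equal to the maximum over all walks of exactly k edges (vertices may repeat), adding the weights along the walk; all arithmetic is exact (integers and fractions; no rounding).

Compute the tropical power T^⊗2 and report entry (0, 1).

T^⊗2:
  [7, -7, -15]
  [-1, -13, 3]
  [-10, -9, 7]
Key observation: the optimum is the walk 0->2->1, with weight 3 + (-10) = -7.
Optimal value attained by: walk 0->2->1.
Answer: (T^⊗2)[0][1] = -7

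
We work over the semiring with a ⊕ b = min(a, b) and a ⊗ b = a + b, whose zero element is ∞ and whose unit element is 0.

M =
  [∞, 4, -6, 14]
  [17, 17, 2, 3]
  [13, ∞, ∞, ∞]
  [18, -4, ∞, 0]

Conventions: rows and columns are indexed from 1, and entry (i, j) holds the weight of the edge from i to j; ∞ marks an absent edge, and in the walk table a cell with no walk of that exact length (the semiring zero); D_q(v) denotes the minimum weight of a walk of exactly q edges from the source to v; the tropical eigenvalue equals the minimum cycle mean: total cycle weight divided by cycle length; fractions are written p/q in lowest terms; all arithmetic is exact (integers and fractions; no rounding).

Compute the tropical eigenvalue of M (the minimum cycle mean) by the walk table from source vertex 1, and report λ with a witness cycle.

q=0: [0, ∞, ∞, ∞]
q=1: [∞, 4, -6, 14]
q=2: [7, 10, 6, 7]
q=3: [19, 3, 1, 7]
q=4: [14, 3, 5, 6]
Optimal cycle mean attained by: cycle 2->4->2, total 3 + (-4), length 2.
Answer: λ = -1/2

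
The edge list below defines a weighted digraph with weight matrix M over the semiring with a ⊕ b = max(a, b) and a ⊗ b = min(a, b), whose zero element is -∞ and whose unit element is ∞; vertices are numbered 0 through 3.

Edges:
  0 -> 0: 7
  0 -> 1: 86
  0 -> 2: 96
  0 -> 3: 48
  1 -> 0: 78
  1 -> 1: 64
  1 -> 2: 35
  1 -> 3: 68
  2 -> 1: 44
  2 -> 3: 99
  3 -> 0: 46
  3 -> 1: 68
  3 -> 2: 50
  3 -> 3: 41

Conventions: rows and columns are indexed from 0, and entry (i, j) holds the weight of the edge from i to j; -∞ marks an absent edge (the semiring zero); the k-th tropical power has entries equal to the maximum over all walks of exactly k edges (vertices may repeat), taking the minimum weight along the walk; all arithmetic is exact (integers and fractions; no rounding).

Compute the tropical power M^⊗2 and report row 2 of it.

M^⊗2:
  [78, 64, 48, 96]
  [64, 78, 78, 64]
  [46, 68, 50, 44]
  [68, 64, 46, 68]
Answer: row 2 of M^⊗2 = [46, 68, 50, 44]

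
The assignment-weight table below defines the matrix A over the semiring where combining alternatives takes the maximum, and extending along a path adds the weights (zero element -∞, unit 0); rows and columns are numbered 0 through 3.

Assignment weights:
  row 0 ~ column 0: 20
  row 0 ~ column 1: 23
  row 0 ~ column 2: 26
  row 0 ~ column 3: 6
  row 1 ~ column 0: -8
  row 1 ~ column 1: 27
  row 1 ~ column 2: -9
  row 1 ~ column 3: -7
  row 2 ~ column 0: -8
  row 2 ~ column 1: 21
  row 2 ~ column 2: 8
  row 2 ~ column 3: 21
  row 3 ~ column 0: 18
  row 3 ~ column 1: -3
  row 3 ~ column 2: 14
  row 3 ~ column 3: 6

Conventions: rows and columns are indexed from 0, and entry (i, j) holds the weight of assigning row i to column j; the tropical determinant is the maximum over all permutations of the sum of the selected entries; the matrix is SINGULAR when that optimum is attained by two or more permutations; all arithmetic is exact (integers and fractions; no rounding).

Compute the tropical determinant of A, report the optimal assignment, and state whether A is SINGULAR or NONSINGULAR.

σ = (0, 1, 2, 3): 20 + 27 + 8 + 6 = 61
σ = (0, 1, 3, 2): 20 + 27 + 21 + 14 = 82
σ = (0, 2, 1, 3): 20 + (-9) + 21 + 6 = 38
σ = (0, 2, 3, 1): 20 + (-9) + 21 + (-3) = 29
σ = (0, 3, 1, 2): 20 + (-7) + 21 + 14 = 48
σ = (0, 3, 2, 1): 20 + (-7) + 8 + (-3) = 18
σ = (1, 0, 2, 3): 23 + (-8) + 8 + 6 = 29
σ = (1, 0, 3, 2): 23 + (-8) + 21 + 14 = 50
σ = (1, 2, 0, 3): 23 + (-9) + (-8) + 6 = 12
σ = (1, 2, 3, 0): 23 + (-9) + 21 + 18 = 53
σ = (1, 3, 0, 2): 23 + (-7) + (-8) + 14 = 22
σ = (1, 3, 2, 0): 23 + (-7) + 8 + 18 = 42
σ = (2, 0, 1, 3): 26 + (-8) + 21 + 6 = 45
σ = (2, 0, 3, 1): 26 + (-8) + 21 + (-3) = 36
σ = (2, 1, 0, 3): 26 + 27 + (-8) + 6 = 51
σ = (2, 1, 3, 0): 26 + 27 + 21 + 18 = 92
σ = (2, 3, 0, 1): 26 + (-7) + (-8) + (-3) = 8
σ = (2, 3, 1, 0): 26 + (-7) + 21 + 18 = 58
σ = (3, 0, 1, 2): 6 + (-8) + 21 + 14 = 33
σ = (3, 0, 2, 1): 6 + (-8) + 8 + (-3) = 3
σ = (3, 1, 0, 2): 6 + 27 + (-8) + 14 = 39
σ = (3, 1, 2, 0): 6 + 27 + 8 + 18 = 59
σ = (3, 2, 0, 1): 6 + (-9) + (-8) + (-3) = -14
σ = (3, 2, 1, 0): 6 + (-9) + 21 + 18 = 36
Optimal value attained by: σ = (2, 1, 3, 0).
Answer: det⊕(A) = 92; verdict: NONSINGULAR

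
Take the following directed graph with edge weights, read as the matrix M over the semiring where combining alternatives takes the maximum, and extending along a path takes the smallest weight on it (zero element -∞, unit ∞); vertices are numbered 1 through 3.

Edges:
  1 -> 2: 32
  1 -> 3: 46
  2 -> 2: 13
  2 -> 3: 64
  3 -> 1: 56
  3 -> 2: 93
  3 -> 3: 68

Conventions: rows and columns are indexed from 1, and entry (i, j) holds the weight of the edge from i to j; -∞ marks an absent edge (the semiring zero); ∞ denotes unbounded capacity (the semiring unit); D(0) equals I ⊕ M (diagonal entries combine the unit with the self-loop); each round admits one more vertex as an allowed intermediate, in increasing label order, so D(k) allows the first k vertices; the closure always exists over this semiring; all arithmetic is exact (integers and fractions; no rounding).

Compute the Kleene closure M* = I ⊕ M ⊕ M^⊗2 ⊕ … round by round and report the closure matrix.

D(0):
  [∞, 32, 46]
  [-∞, ∞, 64]
  [56, 93, ∞]
D(1):
  [∞, 32, 46]
  [-∞, ∞, 64]
  [56, 93, ∞]
D(2):
  [∞, 32, 46]
  [-∞, ∞, 64]
  [56, 93, ∞]
D(3):
  [∞, 46, 46]
  [56, ∞, 64]
  [56, 93, ∞]
Answer: M* = [[∞, 46, 46], [56, ∞, 64], [56, 93, ∞]]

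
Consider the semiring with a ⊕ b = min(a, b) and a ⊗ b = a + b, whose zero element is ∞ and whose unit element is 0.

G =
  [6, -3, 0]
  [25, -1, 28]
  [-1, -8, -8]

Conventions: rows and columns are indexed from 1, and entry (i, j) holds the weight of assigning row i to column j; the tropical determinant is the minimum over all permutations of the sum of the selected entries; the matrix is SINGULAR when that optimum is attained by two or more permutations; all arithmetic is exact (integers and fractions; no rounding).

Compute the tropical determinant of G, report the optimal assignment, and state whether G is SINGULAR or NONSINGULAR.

σ = (1, 2, 3): 6 + (-1) + (-8) = -3
σ = (1, 3, 2): 6 + 28 + (-8) = 26
σ = (2, 1, 3): (-3) + 25 + (-8) = 14
σ = (2, 3, 1): (-3) + 28 + (-1) = 24
σ = (3, 1, 2): 0 + 25 + (-8) = 17
σ = (3, 2, 1): 0 + (-1) + (-1) = -2
Optimal value attained by: σ = (1, 2, 3).
Answer: det⊕(G) = -3; verdict: NONSINGULAR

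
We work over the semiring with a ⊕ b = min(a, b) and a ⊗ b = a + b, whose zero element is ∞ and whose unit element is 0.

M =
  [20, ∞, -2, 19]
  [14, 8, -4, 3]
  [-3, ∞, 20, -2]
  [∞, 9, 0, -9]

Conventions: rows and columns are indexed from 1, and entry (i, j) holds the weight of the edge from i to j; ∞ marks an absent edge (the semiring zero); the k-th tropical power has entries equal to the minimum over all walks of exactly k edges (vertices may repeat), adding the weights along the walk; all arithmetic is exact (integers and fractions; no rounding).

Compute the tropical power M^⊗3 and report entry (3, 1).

M^⊗2:
  [-5, 28, 18, -4]
  [-7, 12, 3, -6]
  [17, 7, -5, -11]
  [-3, 0, -9, -18]
M^⊗3:
  [15, 5, -7, -13]
  [0, 3, -9, -15]
  [-8, -2, -11, -20]
  [-12, -9, -18, -27]
Key observation: the optimum is the walk 3->1->3->1, with weight (-3) + (-2) + (-3) = -8.
Optimal value attained by: walk 3->1->3->1.
Answer: (M^⊗3)[3][1] = -8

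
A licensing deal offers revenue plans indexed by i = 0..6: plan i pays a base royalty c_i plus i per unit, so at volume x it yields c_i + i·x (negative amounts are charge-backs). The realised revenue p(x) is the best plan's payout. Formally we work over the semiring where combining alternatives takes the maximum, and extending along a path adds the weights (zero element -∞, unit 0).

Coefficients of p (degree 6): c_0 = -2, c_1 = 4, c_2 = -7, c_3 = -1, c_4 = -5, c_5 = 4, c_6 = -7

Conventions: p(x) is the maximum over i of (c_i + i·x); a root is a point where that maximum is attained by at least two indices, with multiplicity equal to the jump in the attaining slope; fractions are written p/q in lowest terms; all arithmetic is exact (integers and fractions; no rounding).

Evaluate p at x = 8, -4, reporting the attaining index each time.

p(8) = max(-2+0·8=-2, 4+1·8=12, -7+2·8=9, -1+3·8=23, -5+4·8=27, 4+5·8=44, -7+6·8=41) = 44 (attained by i=5)
p(-4) = max(-2+0·(-4)=-2, 4+1·(-4)=0, -7+2·(-4)=-15, -1+3·(-4)=-13, -5+4·(-4)=-21, 4+5·(-4)=-16, -7+6·(-4)=-31) = 0 (attained by i=1)
Answer: p(8) = 44; p(-4) = 0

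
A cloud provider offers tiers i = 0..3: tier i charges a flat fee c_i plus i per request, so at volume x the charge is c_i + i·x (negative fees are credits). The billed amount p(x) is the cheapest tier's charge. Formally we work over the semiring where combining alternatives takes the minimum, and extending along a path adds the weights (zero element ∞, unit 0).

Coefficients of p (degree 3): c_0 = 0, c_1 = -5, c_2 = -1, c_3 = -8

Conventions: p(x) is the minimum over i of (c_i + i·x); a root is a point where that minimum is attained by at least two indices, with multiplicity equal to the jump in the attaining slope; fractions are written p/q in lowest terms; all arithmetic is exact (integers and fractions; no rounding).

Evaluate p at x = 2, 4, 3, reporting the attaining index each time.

p(2) = min(0+0·2=0, -5+1·2=-3, -1+2·2=3, -8+3·2=-2) = -3 (attained by i=1)
p(4) = min(0+0·4=0, -5+1·4=-1, -1+2·4=7, -8+3·4=4) = -1 (attained by i=1)
p(3) = min(0+0·3=0, -5+1·3=-2, -1+2·3=5, -8+3·3=1) = -2 (attained by i=1)
Answer: p(2) = -3; p(4) = -1; p(3) = -2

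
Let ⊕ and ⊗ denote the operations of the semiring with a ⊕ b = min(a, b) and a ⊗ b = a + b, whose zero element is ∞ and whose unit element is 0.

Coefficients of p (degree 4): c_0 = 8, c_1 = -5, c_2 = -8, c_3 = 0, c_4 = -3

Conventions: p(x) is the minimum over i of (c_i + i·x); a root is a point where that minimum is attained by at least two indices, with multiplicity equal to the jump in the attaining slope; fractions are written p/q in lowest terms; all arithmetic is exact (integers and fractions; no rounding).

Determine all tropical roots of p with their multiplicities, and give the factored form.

hull edge (i=0, c=8) to (i=1, c=-5): slope -13, span 1
hull edge (i=1, c=-5) to (i=2, c=-8): slope -3, span 1
hull edge (i=2, c=-8) to (i=4, c=-3): slope 5/2, span 2
Factored form: p(x) = -3 ⊗ (x ⊕ (-5/2)) ⊗ (x ⊕ (-5/2)) ⊗ (x ⊕ 3) ⊗ (x ⊕ 13)
Answer: roots = -5/2 (mult 2), 3 (mult 1), 13 (mult 1)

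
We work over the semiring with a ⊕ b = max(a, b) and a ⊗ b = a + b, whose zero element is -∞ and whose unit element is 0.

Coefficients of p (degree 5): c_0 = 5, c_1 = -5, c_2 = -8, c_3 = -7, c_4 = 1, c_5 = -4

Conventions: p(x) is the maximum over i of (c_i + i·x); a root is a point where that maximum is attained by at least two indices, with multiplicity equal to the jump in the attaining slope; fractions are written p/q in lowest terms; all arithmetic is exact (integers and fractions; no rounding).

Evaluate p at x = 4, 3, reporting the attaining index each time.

p(4) = max(5+0·4=5, -5+1·4=-1, -8+2·4=0, -7+3·4=5, 1+4·4=17, -4+5·4=16) = 17 (attained by i=4)
p(3) = max(5+0·3=5, -5+1·3=-2, -8+2·3=-2, -7+3·3=2, 1+4·3=13, -4+5·3=11) = 13 (attained by i=4)
Answer: p(4) = 17; p(3) = 13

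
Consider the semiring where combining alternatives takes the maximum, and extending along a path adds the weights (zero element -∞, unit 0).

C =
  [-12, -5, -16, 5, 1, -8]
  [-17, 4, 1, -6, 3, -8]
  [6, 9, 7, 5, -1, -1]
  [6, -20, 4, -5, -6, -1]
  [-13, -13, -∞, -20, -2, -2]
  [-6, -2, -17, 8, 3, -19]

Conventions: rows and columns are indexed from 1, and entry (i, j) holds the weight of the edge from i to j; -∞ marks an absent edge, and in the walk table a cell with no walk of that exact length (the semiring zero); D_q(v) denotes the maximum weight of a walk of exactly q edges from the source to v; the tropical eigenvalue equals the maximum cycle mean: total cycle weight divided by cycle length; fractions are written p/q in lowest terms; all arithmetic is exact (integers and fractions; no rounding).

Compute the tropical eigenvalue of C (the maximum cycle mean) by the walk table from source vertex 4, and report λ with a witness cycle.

q=0: [-∞, -∞, -∞, 0, -∞, -∞]
q=1: [6, -20, 4, -5, -6, -1]
q=2: [10, 13, 11, 11, 7, 3]
q=3: [17, 20, 18, 16, 16, 10]
q=4: [24, 27, 25, 23, 23, 17]
q=5: [31, 34, 32, 30, 30, 24]
q=6: [38, 41, 39, 37, 37, 31]
Optimal cycle mean attained by: cycle 3->3, total 7, length 1.
Answer: λ = 7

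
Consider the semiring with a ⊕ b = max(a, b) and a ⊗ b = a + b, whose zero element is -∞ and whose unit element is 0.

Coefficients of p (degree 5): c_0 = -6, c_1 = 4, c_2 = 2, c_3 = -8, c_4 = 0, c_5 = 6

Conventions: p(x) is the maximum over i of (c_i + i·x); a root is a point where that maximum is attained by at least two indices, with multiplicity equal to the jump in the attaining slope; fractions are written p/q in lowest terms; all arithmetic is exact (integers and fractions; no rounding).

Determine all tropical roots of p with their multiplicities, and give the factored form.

hull edge (i=0, c=-6) to (i=1, c=4): slope 10, span 1
hull edge (i=1, c=4) to (i=5, c=6): slope 1/2, span 4
Factored form: p(x) = 6 ⊗ (x ⊕ (-10)) ⊗ (x ⊕ (-1/2)) ⊗ (x ⊕ (-1/2)) ⊗ (x ⊕ (-1/2)) ⊗ (x ⊕ (-1/2))
Answer: roots = -10 (mult 1), -1/2 (mult 4)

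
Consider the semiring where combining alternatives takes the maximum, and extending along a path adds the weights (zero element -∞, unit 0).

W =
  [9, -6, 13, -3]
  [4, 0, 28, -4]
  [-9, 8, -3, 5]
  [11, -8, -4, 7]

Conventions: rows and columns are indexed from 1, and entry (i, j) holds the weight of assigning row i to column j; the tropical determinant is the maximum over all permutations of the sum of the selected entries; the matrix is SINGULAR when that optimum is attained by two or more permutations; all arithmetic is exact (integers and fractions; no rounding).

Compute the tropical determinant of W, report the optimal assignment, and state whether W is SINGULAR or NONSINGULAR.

σ = (1, 2, 3, 4): 9 + 0 + (-3) + 7 = 13
σ = (1, 2, 4, 3): 9 + 0 + 5 + (-4) = 10
σ = (1, 3, 2, 4): 9 + 28 + 8 + 7 = 52
σ = (1, 3, 4, 2): 9 + 28 + 5 + (-8) = 34
σ = (1, 4, 2, 3): 9 + (-4) + 8 + (-4) = 9
σ = (1, 4, 3, 2): 9 + (-4) + (-3) + (-8) = -6
σ = (2, 1, 3, 4): (-6) + 4 + (-3) + 7 = 2
σ = (2, 1, 4, 3): (-6) + 4 + 5 + (-4) = -1
σ = (2, 3, 1, 4): (-6) + 28 + (-9) + 7 = 20
σ = (2, 3, 4, 1): (-6) + 28 + 5 + 11 = 38
σ = (2, 4, 1, 3): (-6) + (-4) + (-9) + (-4) = -23
σ = (2, 4, 3, 1): (-6) + (-4) + (-3) + 11 = -2
σ = (3, 1, 2, 4): 13 + 4 + 8 + 7 = 32
σ = (3, 1, 4, 2): 13 + 4 + 5 + (-8) = 14
σ = (3, 2, 1, 4): 13 + 0 + (-9) + 7 = 11
σ = (3, 2, 4, 1): 13 + 0 + 5 + 11 = 29
σ = (3, 4, 1, 2): 13 + (-4) + (-9) + (-8) = -8
σ = (3, 4, 2, 1): 13 + (-4) + 8 + 11 = 28
σ = (4, 1, 2, 3): (-3) + 4 + 8 + (-4) = 5
σ = (4, 1, 3, 2): (-3) + 4 + (-3) + (-8) = -10
σ = (4, 2, 1, 3): (-3) + 0 + (-9) + (-4) = -16
σ = (4, 2, 3, 1): (-3) + 0 + (-3) + 11 = 5
σ = (4, 3, 1, 2): (-3) + 28 + (-9) + (-8) = 8
σ = (4, 3, 2, 1): (-3) + 28 + 8 + 11 = 44
Optimal value attained by: σ = (1, 3, 2, 4).
Answer: det⊕(W) = 52; verdict: NONSINGULAR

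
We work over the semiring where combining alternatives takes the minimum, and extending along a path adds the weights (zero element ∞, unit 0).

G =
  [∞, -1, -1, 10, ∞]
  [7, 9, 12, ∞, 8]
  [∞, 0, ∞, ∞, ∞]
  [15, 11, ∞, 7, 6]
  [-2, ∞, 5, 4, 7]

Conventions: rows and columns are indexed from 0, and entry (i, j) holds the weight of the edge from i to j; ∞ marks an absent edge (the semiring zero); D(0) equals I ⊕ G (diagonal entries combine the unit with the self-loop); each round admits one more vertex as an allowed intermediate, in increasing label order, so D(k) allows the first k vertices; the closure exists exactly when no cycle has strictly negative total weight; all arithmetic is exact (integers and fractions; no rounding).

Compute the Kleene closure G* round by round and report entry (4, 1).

D(0):
  [0, -1, -1, 10, ∞]
  [7, 0, 12, ∞, 8]
  [∞, 0, 0, ∞, ∞]
  [15, 11, ∞, 0, 6]
  [-2, ∞, 5, 4, 0]
D(1):
  [0, -1, -1, 10, ∞]
  [7, 0, 6, 17, 8]
  [∞, 0, 0, ∞, ∞]
  [15, 11, 14, 0, 6]
  [-2, -3, -3, 4, 0]
D(2):
  [0, -1, -1, 10, 7]
  [7, 0, 6, 17, 8]
  [7, 0, 0, 17, 8]
  [15, 11, 14, 0, 6]
  [-2, -3, -3, 4, 0]
D(3):
  [0, -1, -1, 10, 7]
  [7, 0, 6, 17, 8]
  [7, 0, 0, 17, 8]
  [15, 11, 14, 0, 6]
  [-2, -3, -3, 4, 0]
D(4):
  [0, -1, -1, 10, 7]
  [7, 0, 6, 17, 8]
  [7, 0, 0, 17, 8]
  [15, 11, 14, 0, 6]
  [-2, -3, -3, 4, 0]
D(5):
  [0, -1, -1, 10, 7]
  [6, 0, 5, 12, 8]
  [6, 0, 0, 12, 8]
  [4, 3, 3, 0, 6]
  [-2, -3, -3, 4, 0]
Answer: G*[4][1] = -3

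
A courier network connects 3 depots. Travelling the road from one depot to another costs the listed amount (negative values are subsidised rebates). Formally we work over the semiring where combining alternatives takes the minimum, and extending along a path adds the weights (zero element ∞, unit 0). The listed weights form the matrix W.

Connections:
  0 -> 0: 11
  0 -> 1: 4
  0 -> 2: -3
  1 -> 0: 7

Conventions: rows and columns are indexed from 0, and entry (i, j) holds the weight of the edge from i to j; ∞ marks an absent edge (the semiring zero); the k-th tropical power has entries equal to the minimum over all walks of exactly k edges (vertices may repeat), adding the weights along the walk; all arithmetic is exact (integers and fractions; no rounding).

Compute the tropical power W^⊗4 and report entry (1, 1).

W^⊗2:
  [11, 15, 8]
  [18, 11, 4]
  [∞, ∞, ∞]
W^⊗3:
  [22, 15, 8]
  [18, 22, 15]
  [∞, ∞, ∞]
W^⊗4:
  [22, 26, 19]
  [29, 22, 15]
  [∞, ∞, ∞]
Key observation: the optimum is the walk 1->0->1->0->1, with weight 7 + 4 + 7 + 4 = 22.
Optimal value attained by: walk 1->0->1->0->1.
Answer: (W^⊗4)[1][1] = 22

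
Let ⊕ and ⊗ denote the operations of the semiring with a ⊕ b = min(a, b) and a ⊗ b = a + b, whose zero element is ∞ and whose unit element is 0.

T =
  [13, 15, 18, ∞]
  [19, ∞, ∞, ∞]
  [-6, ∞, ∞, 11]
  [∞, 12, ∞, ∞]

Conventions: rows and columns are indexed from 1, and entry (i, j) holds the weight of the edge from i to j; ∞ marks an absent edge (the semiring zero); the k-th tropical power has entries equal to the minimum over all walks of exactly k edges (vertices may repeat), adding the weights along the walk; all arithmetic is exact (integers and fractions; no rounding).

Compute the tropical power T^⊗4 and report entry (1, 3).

T^⊗2:
  [12, 28, 31, 29]
  [32, 34, 37, ∞]
  [7, 9, 12, ∞]
  [31, ∞, ∞, ∞]
T^⊗3:
  [25, 27, 30, 42]
  [31, 47, 50, 48]
  [6, 22, 25, 23]
  [44, 46, 49, ∞]
T^⊗4:
  [24, 40, 43, 41]
  [44, 46, 49, 61]
  [19, 21, 24, 36]
  [43, 59, 62, 60]
Key observation: the optimum is the walk 1->1->3->1->3, with weight 13 + 18 + (-6) + 18 = 43.
Optimal value attained by: walk 1->1->3->1->3.
Answer: (T^⊗4)[1][3] = 43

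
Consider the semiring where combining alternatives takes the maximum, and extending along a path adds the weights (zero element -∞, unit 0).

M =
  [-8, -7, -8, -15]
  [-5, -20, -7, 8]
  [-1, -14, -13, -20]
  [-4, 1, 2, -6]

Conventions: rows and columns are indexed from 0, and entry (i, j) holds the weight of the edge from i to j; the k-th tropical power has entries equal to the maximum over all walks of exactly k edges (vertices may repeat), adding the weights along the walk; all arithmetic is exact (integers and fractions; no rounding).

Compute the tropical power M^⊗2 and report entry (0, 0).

M^⊗2:
  [-9, -14, -13, 1]
  [4, 9, 10, 2]
  [-9, -8, -9, -6]
  [1, -5, -4, 9]
Key observation: the optimum is the walk 0->2->0, with weight (-8) + (-1) = -9.
Optimal value attained by: walk 0->2->0.
Answer: (M^⊗2)[0][0] = -9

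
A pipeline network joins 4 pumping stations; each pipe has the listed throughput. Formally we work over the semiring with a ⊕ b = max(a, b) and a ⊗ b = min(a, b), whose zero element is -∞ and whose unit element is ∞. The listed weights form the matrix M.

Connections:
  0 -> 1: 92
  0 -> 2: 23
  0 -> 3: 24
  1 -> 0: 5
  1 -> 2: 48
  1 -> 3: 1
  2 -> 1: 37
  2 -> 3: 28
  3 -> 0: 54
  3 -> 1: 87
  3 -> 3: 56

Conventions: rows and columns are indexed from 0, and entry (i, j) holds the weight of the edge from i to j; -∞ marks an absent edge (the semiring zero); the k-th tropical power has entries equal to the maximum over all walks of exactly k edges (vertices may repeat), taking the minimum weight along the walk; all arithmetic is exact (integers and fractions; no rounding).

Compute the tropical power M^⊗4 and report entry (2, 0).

M^⊗2:
  [24, 24, 48, 24]
  [1, 37, 5, 28]
  [28, 28, 37, 28]
  [54, 56, 48, 56]
M^⊗3:
  [24, 37, 24, 28]
  [28, 28, 37, 28]
  [28, 37, 28, 28]
  [54, 56, 48, 56]
M^⊗4:
  [28, 28, 37, 28]
  [28, 37, 28, 28]
  [28, 28, 37, 28]
  [54, 56, 48, 56]
Key observation: the optimum is the walk 2->1->2->3->0, with weight 37 min 48 min 28 min 54 = 28.
Optimal value attained by: walk 2->1->2->3->0.
Answer: (M^⊗4)[2][0] = 28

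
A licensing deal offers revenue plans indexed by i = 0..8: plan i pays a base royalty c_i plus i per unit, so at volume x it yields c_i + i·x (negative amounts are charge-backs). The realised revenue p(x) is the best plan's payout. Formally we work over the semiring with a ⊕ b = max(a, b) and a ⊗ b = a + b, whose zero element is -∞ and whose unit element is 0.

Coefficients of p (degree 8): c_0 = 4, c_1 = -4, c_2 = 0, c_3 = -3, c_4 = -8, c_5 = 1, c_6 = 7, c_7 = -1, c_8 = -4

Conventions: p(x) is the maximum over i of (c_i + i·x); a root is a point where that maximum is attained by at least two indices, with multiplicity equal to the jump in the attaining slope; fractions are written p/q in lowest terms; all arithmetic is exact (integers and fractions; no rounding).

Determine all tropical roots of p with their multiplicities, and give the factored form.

hull edge (i=0, c=4) to (i=6, c=7): slope 1/2, span 6
hull edge (i=6, c=7) to (i=8, c=-4): slope -11/2, span 2
Factored form: p(x) = -4 ⊗ (x ⊕ (-1/2)) ⊗ (x ⊕ (-1/2)) ⊗ (x ⊕ (-1/2)) ⊗ (x ⊕ (-1/2)) ⊗ (x ⊕ (-1/2)) ⊗ (x ⊕ (-1/2)) ⊗ (x ⊕ 11/2) ⊗ (x ⊕ 11/2)
Answer: roots = -1/2 (mult 6), 11/2 (mult 2)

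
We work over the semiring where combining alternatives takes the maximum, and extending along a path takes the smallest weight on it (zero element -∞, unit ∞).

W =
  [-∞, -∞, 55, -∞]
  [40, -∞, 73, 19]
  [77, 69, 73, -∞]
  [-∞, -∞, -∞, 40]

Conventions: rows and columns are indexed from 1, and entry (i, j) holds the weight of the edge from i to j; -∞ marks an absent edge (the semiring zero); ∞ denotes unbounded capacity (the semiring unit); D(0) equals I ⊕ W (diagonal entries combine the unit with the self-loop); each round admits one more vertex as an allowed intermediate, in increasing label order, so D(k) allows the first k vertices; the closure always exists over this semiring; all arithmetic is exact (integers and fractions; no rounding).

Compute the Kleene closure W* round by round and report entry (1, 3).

D(0):
  [∞, -∞, 55, -∞]
  [40, ∞, 73, 19]
  [77, 69, ∞, -∞]
  [-∞, -∞, -∞, ∞]
D(1):
  [∞, -∞, 55, -∞]
  [40, ∞, 73, 19]
  [77, 69, ∞, -∞]
  [-∞, -∞, -∞, ∞]
D(2):
  [∞, -∞, 55, -∞]
  [40, ∞, 73, 19]
  [77, 69, ∞, 19]
  [-∞, -∞, -∞, ∞]
D(3):
  [∞, 55, 55, 19]
  [73, ∞, 73, 19]
  [77, 69, ∞, 19]
  [-∞, -∞, -∞, ∞]
D(4):
  [∞, 55, 55, 19]
  [73, ∞, 73, 19]
  [77, 69, ∞, 19]
  [-∞, -∞, -∞, ∞]
Answer: W*[1][3] = 55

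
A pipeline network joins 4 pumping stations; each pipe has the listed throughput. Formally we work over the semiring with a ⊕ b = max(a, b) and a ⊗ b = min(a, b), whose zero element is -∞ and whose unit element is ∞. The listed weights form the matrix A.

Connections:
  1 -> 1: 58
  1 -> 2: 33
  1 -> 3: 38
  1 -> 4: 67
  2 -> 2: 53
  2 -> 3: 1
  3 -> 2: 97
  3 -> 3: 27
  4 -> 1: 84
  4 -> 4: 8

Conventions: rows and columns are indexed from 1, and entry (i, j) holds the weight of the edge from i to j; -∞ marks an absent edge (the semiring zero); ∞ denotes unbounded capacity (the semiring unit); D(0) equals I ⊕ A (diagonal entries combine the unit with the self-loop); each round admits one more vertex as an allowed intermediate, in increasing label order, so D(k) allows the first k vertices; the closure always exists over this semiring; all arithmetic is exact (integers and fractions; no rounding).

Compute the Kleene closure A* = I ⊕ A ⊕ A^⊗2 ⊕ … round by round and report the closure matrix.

D(0):
  [∞, 33, 38, 67]
  [-∞, ∞, 1, -∞]
  [-∞, 97, ∞, -∞]
  [84, -∞, -∞, ∞]
D(1):
  [∞, 33, 38, 67]
  [-∞, ∞, 1, -∞]
  [-∞, 97, ∞, -∞]
  [84, 33, 38, ∞]
D(2):
  [∞, 33, 38, 67]
  [-∞, ∞, 1, -∞]
  [-∞, 97, ∞, -∞]
  [84, 33, 38, ∞]
D(3):
  [∞, 38, 38, 67]
  [-∞, ∞, 1, -∞]
  [-∞, 97, ∞, -∞]
  [84, 38, 38, ∞]
D(4):
  [∞, 38, 38, 67]
  [-∞, ∞, 1, -∞]
  [-∞, 97, ∞, -∞]
  [84, 38, 38, ∞]
Answer: A* = [[∞, 38, 38, 67], [-∞, ∞, 1, -∞], [-∞, 97, ∞, -∞], [84, 38, 38, ∞]]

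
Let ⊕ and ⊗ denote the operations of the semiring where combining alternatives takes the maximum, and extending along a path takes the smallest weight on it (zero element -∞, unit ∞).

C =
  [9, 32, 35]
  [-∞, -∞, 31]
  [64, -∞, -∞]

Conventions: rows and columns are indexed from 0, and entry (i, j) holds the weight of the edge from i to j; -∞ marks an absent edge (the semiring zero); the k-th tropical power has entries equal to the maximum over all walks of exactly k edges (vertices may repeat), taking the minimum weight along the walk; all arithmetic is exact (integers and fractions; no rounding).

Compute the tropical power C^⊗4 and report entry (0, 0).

C^⊗2:
  [35, 9, 31]
  [31, -∞, -∞]
  [9, 32, 35]
C^⊗3:
  [31, 32, 35]
  [9, 31, 31]
  [35, 9, 31]
C^⊗4:
  [35, 31, 31]
  [31, 9, 31]
  [31, 32, 35]
Key observation: the optimum is the walk 0->2->0->2->0, with weight 35 min 64 min 35 min 64 = 35.
Optimal value attained by: walk 0->2->0->2->0.
Answer: (C^⊗4)[0][0] = 35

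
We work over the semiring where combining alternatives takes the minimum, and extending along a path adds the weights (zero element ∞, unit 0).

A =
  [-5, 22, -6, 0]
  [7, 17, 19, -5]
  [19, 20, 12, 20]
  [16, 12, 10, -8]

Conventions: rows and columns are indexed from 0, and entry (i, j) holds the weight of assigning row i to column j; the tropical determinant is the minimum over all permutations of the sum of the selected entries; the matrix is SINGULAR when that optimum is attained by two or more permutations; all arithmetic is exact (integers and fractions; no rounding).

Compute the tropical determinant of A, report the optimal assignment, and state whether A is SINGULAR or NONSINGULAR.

σ = (0, 1, 2, 3): (-5) + 17 + 12 + (-8) = 16
σ = (0, 1, 3, 2): (-5) + 17 + 20 + 10 = 42
σ = (0, 2, 1, 3): (-5) + 19 + 20 + (-8) = 26
σ = (0, 2, 3, 1): (-5) + 19 + 20 + 12 = 46
σ = (0, 3, 1, 2): (-5) + (-5) + 20 + 10 = 20
σ = (0, 3, 2, 1): (-5) + (-5) + 12 + 12 = 14
σ = (1, 0, 2, 3): 22 + 7 + 12 + (-8) = 33
σ = (1, 0, 3, 2): 22 + 7 + 20 + 10 = 59
σ = (1, 2, 0, 3): 22 + 19 + 19 + (-8) = 52
σ = (1, 2, 3, 0): 22 + 19 + 20 + 16 = 77
σ = (1, 3, 0, 2): 22 + (-5) + 19 + 10 = 46
σ = (1, 3, 2, 0): 22 + (-5) + 12 + 16 = 45
σ = (2, 0, 1, 3): (-6) + 7 + 20 + (-8) = 13
σ = (2, 0, 3, 1): (-6) + 7 + 20 + 12 = 33
σ = (2, 1, 0, 3): (-6) + 17 + 19 + (-8) = 22
σ = (2, 1, 3, 0): (-6) + 17 + 20 + 16 = 47
σ = (2, 3, 0, 1): (-6) + (-5) + 19 + 12 = 20
σ = (2, 3, 1, 0): (-6) + (-5) + 20 + 16 = 25
σ = (3, 0, 1, 2): 0 + 7 + 20 + 10 = 37
σ = (3, 0, 2, 1): 0 + 7 + 12 + 12 = 31
σ = (3, 1, 0, 2): 0 + 17 + 19 + 10 = 46
σ = (3, 1, 2, 0): 0 + 17 + 12 + 16 = 45
σ = (3, 2, 0, 1): 0 + 19 + 19 + 12 = 50
σ = (3, 2, 1, 0): 0 + 19 + 20 + 16 = 55
Optimal value attained by: σ = (2, 0, 1, 3).
Answer: det⊕(A) = 13; verdict: NONSINGULAR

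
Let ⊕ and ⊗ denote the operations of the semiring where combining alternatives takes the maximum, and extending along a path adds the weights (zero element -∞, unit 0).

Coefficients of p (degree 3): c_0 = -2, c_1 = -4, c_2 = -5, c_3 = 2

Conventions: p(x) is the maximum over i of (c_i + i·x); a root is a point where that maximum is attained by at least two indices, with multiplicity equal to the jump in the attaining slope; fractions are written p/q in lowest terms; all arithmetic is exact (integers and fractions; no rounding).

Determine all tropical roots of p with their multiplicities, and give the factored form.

hull edge (i=0, c=-2) to (i=3, c=2): slope 4/3, span 3
Factored form: p(x) = 2 ⊗ (x ⊕ (-4/3)) ⊗ (x ⊕ (-4/3)) ⊗ (x ⊕ (-4/3))
Answer: roots = -4/3 (mult 3)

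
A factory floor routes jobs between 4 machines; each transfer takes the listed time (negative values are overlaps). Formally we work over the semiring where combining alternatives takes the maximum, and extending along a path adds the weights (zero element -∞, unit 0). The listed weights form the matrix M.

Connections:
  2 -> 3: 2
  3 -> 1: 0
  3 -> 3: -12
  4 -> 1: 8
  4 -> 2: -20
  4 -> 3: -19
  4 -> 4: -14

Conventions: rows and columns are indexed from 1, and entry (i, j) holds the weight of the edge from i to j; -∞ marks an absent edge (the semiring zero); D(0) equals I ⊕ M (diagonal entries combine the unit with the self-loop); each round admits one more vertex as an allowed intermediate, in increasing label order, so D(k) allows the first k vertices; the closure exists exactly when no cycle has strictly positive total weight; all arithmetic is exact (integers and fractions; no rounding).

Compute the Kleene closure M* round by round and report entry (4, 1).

D(0):
  [0, -∞, -∞, -∞]
  [-∞, 0, 2, -∞]
  [0, -∞, 0, -∞]
  [8, -20, -19, 0]
D(1):
  [0, -∞, -∞, -∞]
  [-∞, 0, 2, -∞]
  [0, -∞, 0, -∞]
  [8, -20, -19, 0]
D(2):
  [0, -∞, -∞, -∞]
  [-∞, 0, 2, -∞]
  [0, -∞, 0, -∞]
  [8, -20, -18, 0]
D(3):
  [0, -∞, -∞, -∞]
  [2, 0, 2, -∞]
  [0, -∞, 0, -∞]
  [8, -20, -18, 0]
D(4):
  [0, -∞, -∞, -∞]
  [2, 0, 2, -∞]
  [0, -∞, 0, -∞]
  [8, -20, -18, 0]
Answer: M*[4][1] = 8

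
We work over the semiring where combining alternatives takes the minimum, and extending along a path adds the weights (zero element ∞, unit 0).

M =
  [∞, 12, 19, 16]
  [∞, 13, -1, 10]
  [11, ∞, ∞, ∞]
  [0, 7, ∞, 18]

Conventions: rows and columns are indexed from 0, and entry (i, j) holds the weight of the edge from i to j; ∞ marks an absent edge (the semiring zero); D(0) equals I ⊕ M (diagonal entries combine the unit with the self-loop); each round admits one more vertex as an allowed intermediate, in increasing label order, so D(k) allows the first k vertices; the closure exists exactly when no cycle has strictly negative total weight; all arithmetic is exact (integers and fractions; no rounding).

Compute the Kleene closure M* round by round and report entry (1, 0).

D(0):
  [0, 12, 19, 16]
  [∞, 0, -1, 10]
  [11, ∞, 0, ∞]
  [0, 7, ∞, 0]
D(1):
  [0, 12, 19, 16]
  [∞, 0, -1, 10]
  [11, 23, 0, 27]
  [0, 7, 19, 0]
D(2):
  [0, 12, 11, 16]
  [∞, 0, -1, 10]
  [11, 23, 0, 27]
  [0, 7, 6, 0]
D(3):
  [0, 12, 11, 16]
  [10, 0, -1, 10]
  [11, 23, 0, 27]
  [0, 7, 6, 0]
D(4):
  [0, 12, 11, 16]
  [10, 0, -1, 10]
  [11, 23, 0, 27]
  [0, 7, 6, 0]
Answer: M*[1][0] = 10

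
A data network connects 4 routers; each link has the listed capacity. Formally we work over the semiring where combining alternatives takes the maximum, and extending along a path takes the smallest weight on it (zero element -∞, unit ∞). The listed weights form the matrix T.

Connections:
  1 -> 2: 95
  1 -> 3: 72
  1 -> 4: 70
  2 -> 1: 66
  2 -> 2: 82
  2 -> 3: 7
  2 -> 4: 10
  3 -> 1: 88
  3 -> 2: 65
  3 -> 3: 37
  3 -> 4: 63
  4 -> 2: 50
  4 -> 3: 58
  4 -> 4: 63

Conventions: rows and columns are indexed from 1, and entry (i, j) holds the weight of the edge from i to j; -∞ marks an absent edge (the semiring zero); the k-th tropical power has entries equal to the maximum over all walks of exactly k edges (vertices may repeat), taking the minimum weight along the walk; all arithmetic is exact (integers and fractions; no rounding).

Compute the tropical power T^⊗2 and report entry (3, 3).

T^⊗2:
  [72, 82, 58, 63]
  [66, 82, 66, 66]
  [65, 88, 72, 70]
  [58, 58, 58, 63]
Key observation: the optimum is the walk 3->1->3, with weight 88 min 72 = 72.
Optimal value attained by: walk 3->1->3.
Answer: (T^⊗2)[3][3] = 72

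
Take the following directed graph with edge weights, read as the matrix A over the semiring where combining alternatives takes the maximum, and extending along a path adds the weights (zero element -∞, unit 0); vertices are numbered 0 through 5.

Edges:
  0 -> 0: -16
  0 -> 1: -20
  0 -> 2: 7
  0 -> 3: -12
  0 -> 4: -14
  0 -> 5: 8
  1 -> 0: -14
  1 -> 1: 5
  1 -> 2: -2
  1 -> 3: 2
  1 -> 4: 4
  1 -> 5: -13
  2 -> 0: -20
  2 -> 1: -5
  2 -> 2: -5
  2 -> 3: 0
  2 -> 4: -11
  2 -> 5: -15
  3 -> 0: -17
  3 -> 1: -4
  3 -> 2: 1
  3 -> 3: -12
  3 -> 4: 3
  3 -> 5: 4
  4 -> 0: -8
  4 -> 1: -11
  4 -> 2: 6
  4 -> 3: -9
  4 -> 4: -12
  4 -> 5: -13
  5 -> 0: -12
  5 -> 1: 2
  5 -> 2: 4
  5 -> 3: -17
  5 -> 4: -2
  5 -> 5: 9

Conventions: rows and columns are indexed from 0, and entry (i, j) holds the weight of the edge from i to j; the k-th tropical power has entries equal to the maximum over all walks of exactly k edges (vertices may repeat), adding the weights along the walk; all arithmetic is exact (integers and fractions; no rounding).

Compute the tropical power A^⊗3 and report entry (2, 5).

A^⊗2:
  [-4, 10, 12, 7, 6, 17]
  [-4, 10, 10, 7, 9, 6]
  [-17, 0, 1, -3, 3, 4]
  [-5, 6, 9, 1, 2, 13]
  [-14, 1, 1, 6, -5, 0]
  [-3, 11, 13, 4, 7, 18]
A^⊗3:
  [5, 19, 21, 12, 15, 26]
  [1, 15, 15, 12, 14, 15]
  [-5, 6, 9, 2, 4, 13]
  [1, 15, 17, 9, 11, 22]
  [-11, 6, 7, 3, 9, 10]
  [6, 20, 22, 13, 16, 27]
Key observation: the optimum is the walk 2->3->5->5, with weight 0 + 4 + 9 = 13.
Optimal value attained by: walk 2->3->5->5.
Answer: (A^⊗3)[2][5] = 13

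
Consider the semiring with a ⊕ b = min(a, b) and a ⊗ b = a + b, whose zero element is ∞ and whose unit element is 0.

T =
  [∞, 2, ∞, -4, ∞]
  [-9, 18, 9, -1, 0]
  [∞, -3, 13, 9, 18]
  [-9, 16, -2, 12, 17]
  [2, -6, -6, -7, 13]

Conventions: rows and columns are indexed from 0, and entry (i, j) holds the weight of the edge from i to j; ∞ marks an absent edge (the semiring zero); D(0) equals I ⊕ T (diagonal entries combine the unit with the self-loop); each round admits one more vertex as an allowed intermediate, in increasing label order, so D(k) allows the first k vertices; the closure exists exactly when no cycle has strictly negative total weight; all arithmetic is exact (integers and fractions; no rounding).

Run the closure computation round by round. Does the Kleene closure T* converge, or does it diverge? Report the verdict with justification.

D(0):
  [0, 2, ∞, -4, ∞]
  [-9, 0, 9, -1, 0]
  [∞, -3, 0, 9, 18]
  [-9, 16, -2, 0, 17]
  [2, -6, -6, -7, 0]
Detection: at round 1, diagonal entry (1, 1) turns strictly negative.
Key observation: the cycle 1->0->1 has total weight (-9) + 2, which is strictly negative.
Answer: DIVERGES — negative cycle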